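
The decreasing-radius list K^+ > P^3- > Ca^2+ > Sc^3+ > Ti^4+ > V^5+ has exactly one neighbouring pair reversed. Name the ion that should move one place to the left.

P^3-

Check each adjacent pair. K^+ and P^3- are reversed: they are isoelectronic (18 e⁻) and K has more protons than P (19 vs 15), making K^+ smaller. No other neighbouring pair contradicts the periodic trends, so P^3- is the ion listed too late.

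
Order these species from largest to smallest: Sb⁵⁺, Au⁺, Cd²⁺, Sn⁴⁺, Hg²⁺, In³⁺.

Au⁺ > Hg²⁺ > Cd²⁺ > In³⁺ > Sn⁴⁺ > Sb⁵⁺

Sb⁵⁺ (Z=51, 46 e⁻), Sn⁴⁺ (Z=50, 46 e⁻), In³⁺ (Z=49, 46 e⁻), Cd²⁺ (Z=48, 46 e⁻), Hg²⁺ (Z=80, 78 e⁻), Au⁺ (Z=79, 78 e⁻). Sb⁵⁺ < Sn⁴⁺ (both 46 e⁻, Z=51>50); Sn⁴⁺ < In³⁺ (both 46 e⁻, Z=50>49); In³⁺ < Cd²⁺ (isoelectronic, higher Z=49 is smaller); Cd²⁺ < Hg²⁺ (same group, period 5 vs 6); Hg²⁺ < Au⁺ (isoelectronic, higher Z=80 is smaller).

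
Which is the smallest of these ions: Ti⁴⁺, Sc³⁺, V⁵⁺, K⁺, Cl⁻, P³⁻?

Each ion has 18 electrons. The ranking follows nuclear charge in reverse — greater Z gives a smaller radius. V⁵⁺ (Z=23), Ti⁴⁺ (Z=22), Sc³⁺ (Z=21), K⁺ (Z=19), Cl⁻ (Z=17), P³⁻ (Z=15).

V⁵⁺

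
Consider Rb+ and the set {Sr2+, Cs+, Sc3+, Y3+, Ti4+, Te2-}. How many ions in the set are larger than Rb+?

2

First list Z and electron count for each: Ti4+ has 18 e⁻ (Z=22), Sc3+ has 18 e⁻ (Z=21), Y3+ has 36 e⁻ (Z=39), Sr2+ has 36 e⁻ (Z=38), Rb+ has 36 e⁻ (Z=37), Cs+ has 54 e⁻ (Z=55), Te2- has 54 e⁻ (Z=52). Ti4+ < Sc3+ (both 18 e⁻, Z=22>21); Sc3+ < Y3+ (same group, period 4 vs 5); Y3+ < Sr2+ (isoelectronic, higher Z=39 is smaller); Sr2+ < Rb+ (isoelectronic, higher Z=38 is smaller); Rb+ < Cs+ (same group, period 5 vs 6); Cs+ < Te2- (isoelectronic, higher Z=55 is smaller).
Placing each against Rb+: smaller — Ti4+, Sc3+, Y3+, Sr2+; larger — Cs+, Te2-. So 2 are larger.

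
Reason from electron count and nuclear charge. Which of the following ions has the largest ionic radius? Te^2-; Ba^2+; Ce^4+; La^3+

Te^2-

All of these have 54 electrons (isoelectronic). With the same electron cloud, the ion with the most protons pulls it in tightest. Nuclear charges: Ce^4+ (Z=58), La^3+ (Z=57), Ba^2+ (Z=56), Te^2- (Z=52). Highest Z is smallest.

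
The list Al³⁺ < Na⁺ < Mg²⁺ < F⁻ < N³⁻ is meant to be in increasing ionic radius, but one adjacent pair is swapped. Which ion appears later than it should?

Scanning neighbour by neighbour, only Na⁺/Mg²⁺ violates a trend: they are isoelectronic (10 e⁻) and Mg has more protons than Na (12 vs 11), making Mg²⁺ smaller. That makes Mg²⁺ the one sitting a position late relative to where it belongs.

Mg²⁺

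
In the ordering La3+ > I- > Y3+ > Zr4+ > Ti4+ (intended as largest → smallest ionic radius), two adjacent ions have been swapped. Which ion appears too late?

I-

Compare adjacent ions: both have 54 electrons but Z(La)=57 > Z(I)=53, so La3+ should be the smaller of the two — yet in this decreasing list La3+ sits before I-. Nothing else is reversed, so I- should move one place to the left.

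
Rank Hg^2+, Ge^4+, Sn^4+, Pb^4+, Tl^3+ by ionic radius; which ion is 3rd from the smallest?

Pb^4+

Ge^4+ (Z=32, 28 e⁻), Sn^4+ (Z=50, 46 e⁻), Pb^4+ (Z=82, 78 e⁻), Tl^3+ (Z=81, 78 e⁻), Hg^2+ (Z=80, 78 e⁻). Ge^4+ < Sn^4+ (same group, period 4 vs 5); Sn^4+ < Pb^4+ (same group, 1 shell fewer); Pb^4+ < Tl^3+ (isoelectronic, higher Z=82 is smaller); Tl^3+ < Hg^2+ (isoelectronic, higher Z=81 is smaller).
That gives Ge^4+ < Sn^4+ < Pb^4+ < Tl^3+ < Hg^2+. From the smallest end, number 3 is Pb^4+.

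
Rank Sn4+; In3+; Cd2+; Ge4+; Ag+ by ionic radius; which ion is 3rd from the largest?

In3+

First list Z and electron count for each: Ge4+ (Z=32, 28 e⁻), Sn4+ (Z=50, 46 e⁻), In3+ (Z=49, 46 e⁻), Cd2+ (Z=48, 46 e⁻), Ag+ (Z=47, 46 e⁻). Ge4+ < Sn4+ (same group, 1 shell fewer); Sn4+ < In3+ (isoelectronic, higher Z=50 is smaller); In3+ < Cd2+ (isoelectronic, higher Z=49 is smaller); Cd2+ < Ag+ (both 46 e⁻, Z=48>47).
Ordering: Ge4+ < Sn4+ < In3+ < Cd2+ < Ag+. The 3rd largest is In3+.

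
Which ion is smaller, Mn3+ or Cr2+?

Each ion has 22 electrons. The ranking follows nuclear charge in reverse — greater Z gives a smaller radius. Mn3+ (Z=25), Cr2+ (Z=24).

Mn3+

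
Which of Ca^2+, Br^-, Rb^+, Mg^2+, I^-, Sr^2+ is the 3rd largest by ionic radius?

First list Z and electron count for each: Mg^2+: 10 e⁻, Z=12, Ca^2+: 18 e⁻, Z=20, Sr^2+: 36 e⁻, Z=38, Rb^+: 36 e⁻, Z=37, Br^-: 36 e⁻, Z=35, I^-: 54 e⁻, Z=53. Mg^2+ < Ca^2+ (same group, 1 shell fewer); Ca^2+ < Sr^2+ (same group, 1 shell fewer); Sr^2+ < Rb^+ (both 36 e⁻, Z=38>37); Rb^+ < Br^- (both 36 e⁻, Z=37>35); Br^- < I^- (same group, 1 shell fewer).
Ordering: Mg^2+ < Ca^2+ < Sr^2+ < Rb^+ < Br^- < I^-. The 3rd largest is Rb^+.

Rb^+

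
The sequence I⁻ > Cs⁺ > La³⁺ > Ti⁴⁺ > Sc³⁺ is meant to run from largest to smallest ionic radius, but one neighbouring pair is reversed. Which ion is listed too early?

Check each adjacent pair. Ti⁴⁺ and Sc³⁺ are reversed: Ti⁴⁺ and Sc³⁺ share 18 electrons; the higher nuclear charge on Ti (Z=22) contracts it more, so Ti⁴⁺ < Sc³⁺. No other neighbouring pair contradicts the periodic trends, so Ti⁴⁺ is the ion listed too early.

Ti⁴⁺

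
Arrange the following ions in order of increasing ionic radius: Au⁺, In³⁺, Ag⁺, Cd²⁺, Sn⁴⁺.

Sn⁴⁺ < In³⁺ < Cd²⁺ < Ag⁺ < Au⁺

Sn⁴⁺ (Z=50, 46 e⁻), In³⁺ (Z=49, 46 e⁻), Cd²⁺ (Z=48, 46 e⁻), Ag⁺ (Z=47, 46 e⁻), Au⁺ (Z=79, 78 e⁻). Sn⁴⁺ < In³⁺ (isoelectronic, higher Z=50 is smaller); In³⁺ < Cd²⁺ (both 46 e⁻, Z=49>48); Cd²⁺ < Ag⁺ (both 46 e⁻, Z=48>47); Ag⁺ < Au⁺ (same group, 1 shell fewer).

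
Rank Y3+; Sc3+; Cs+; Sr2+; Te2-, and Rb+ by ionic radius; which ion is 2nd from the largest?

First list Z and electron count for each: Sc3+: 18 e⁻, Z=21, Y3+: 36 e⁻, Z=39, Sr2+: 36 e⁻, Z=38, Rb+: 36 e⁻, Z=37, Cs+: 54 e⁻, Z=55, Te2-: 54 e⁻, Z=52. Sc3+ < Y3+ (same group, 1 shell fewer); Y3+ < Sr2+ (isoelectronic, higher Z=39 is smaller); Sr2+ < Rb+ (both 36 e⁻, Z=38>37); Rb+ < Cs+ (same group, period 5 vs 6); Cs+ < Te2- (isoelectronic, higher Z=55 is smaller).
Full ascending order: Sc3+ < Y3+ < Sr2+ < Rb+ < Cs+ < Te2-. Counting from the largest, position 2 is Cs+.

Cs+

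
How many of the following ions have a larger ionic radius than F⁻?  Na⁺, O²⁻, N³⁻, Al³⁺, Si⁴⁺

Isoelectronic series (10 e⁻ each). Size is set by nuclear charge: more protons means a smaller ion. Si⁴⁺ (Z=14), Al³⁺ (Z=13), Na⁺ (Z=11), F⁻ (Z=9), O²⁻ (Z=8), N³⁻ (Z=7).
Placing each against F⁻: smaller — Si⁴⁺, Al³⁺, Na⁺; larger — O²⁻, N³⁻. That's 2.

2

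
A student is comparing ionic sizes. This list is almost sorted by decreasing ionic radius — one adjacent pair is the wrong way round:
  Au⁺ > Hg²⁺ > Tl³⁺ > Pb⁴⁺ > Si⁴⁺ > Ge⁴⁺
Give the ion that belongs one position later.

Check each adjacent pair. Si⁴⁺ and Ge⁴⁺ are reversed: same group and charge — period 3 sits above period 4, so Si⁴⁺ is smaller. No other neighbouring pair contradicts the periodic trends, so Si⁴⁺ is the ion listed too early.

Si⁴⁺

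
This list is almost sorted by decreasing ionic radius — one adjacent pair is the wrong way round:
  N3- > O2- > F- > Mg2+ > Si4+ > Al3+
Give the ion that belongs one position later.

Si4+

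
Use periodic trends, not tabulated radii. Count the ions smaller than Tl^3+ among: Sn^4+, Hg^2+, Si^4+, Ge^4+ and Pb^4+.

4

Work out protons and electrons: Si^4+: 10 e⁻, Z=14, Ge^4+: 28 e⁻, Z=32, Sn^4+: 46 e⁻, Z=50, Pb^4+: 78 e⁻, Z=82, Tl^3+: 78 e⁻, Z=81, Hg^2+: 78 e⁻, Z=80. Si^4+ < Ge^4+ (same group, 1 shell fewer); Ge^4+ < Sn^4+ (same group, period 4 vs 5); Sn^4+ < Pb^4+ (same group, 1 shell fewer); Pb^4+ < Tl^3+ (isoelectronic, higher Z=82 is smaller); Tl^3+ < Hg^2+ (isoelectronic, higher Z=81 is smaller).
Overall: Si^4+ < Ge^4+ < Sn^4+ < Pb^4+ < Tl^3+ < Hg^2+. Tl^3+ has 4 below it and 1 above. So 4 are smaller.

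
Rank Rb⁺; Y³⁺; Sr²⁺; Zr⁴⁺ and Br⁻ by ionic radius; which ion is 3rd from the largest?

All of these have 36 electrons (isoelectronic). With the same electron cloud, the ion with the most protons pulls it in tightest. Nuclear charges: Zr⁴⁺ (Z=40), Y³⁺ (Z=39), Sr²⁺ (Z=38), Rb⁺ (Z=37), Br⁻ (Z=35). Highest Z is smallest.
So the order is Zr⁴⁺ < Y³⁺ < Sr²⁺ < Rb⁺ < Br⁻; the 3rd-largest ion is Sr²⁺.

Sr²⁺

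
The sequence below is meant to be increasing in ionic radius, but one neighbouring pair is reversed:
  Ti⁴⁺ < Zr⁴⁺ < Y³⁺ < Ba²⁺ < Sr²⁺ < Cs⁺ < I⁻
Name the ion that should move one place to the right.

Check each adjacent pair. Ba²⁺ and Sr²⁺ are reversed: Sr²⁺ and Ba²⁺ are in one column with the same charge; the lighter period-5 ion has one fewer shell and is smaller. No other neighbouring pair contradicts the periodic trends, so Ba²⁺ is the ion listed too early.

Ba²⁺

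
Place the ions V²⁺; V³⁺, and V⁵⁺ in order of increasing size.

V⁵⁺ < V³⁺ < V²⁺

These are all V ions. Removing more electrons (higher positive charge) pulls the remaining electrons in closer, so V⁵⁺ is smallest and V²⁺ is largest.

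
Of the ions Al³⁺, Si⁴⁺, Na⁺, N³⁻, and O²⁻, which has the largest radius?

These species are isoelectronic with 10 electrons. The only difference is the number of protons: Si⁴⁺ (Z=14), Al³⁺ (Z=13), Na⁺ (Z=11), O²⁻ (Z=8), N³⁻ (Z=7). The strongest nuclear pull (Si⁴⁺) gives the smallest ion.

N³⁻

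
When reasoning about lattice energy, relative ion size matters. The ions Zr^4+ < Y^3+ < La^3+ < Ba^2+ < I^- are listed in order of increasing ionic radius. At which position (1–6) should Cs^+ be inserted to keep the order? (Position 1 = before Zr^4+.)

5

First list Z and electron count for each: Zr^4+ (Z=40, 36 e⁻), Y^3+ (Z=39, 36 e⁻), La^3+ (Z=57, 54 e⁻), Ba^2+ (Z=56, 54 e⁻), Cs^+ (Z=55, 54 e⁻), I^- (Z=53, 54 e⁻). Zr^4+ < Y^3+ (isoelectronic, higher Z=40 is smaller); Y^3+ < La^3+ (same group, 1 shell fewer); La^3+ < Ba^2+ (isoelectronic, higher Z=57 is smaller); Ba^2+ < Cs^+ (both 54 e⁻, Z=56>55); Cs^+ < I^- (both 54 e⁻, Z=55>53).
Putting Cs^+ in gives Zr^4+ < Y^3+ < La^3+ < Ba^2+ < Cs^+ < I^-; it lands at slot 5.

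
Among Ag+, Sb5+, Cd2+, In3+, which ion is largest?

These species are isoelectronic with 46 electrons. The only difference is the number of protons: Sb5+ (Z=51), In3+ (Z=49), Cd2+ (Z=48), Ag+ (Z=47). The strongest nuclear pull (Sb5+) gives the smallest ion.

Ag+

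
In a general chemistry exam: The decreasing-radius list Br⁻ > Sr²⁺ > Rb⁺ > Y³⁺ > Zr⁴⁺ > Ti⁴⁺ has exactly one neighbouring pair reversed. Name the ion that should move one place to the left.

Rb⁺

Check each adjacent pair. Sr²⁺ and Rb⁺ are reversed: they are isoelectronic (36 e⁻) and Sr has more protons than Rb (38 vs 37), making Sr²⁺ smaller. No other neighbouring pair contradicts the periodic trends, so Rb⁺ is the ion listed too late.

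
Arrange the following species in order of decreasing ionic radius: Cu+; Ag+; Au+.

Au+ > Ag+ > Cu+

All are in the same group with charge +1. Radius grows down the group as n (the outermost shell) increases.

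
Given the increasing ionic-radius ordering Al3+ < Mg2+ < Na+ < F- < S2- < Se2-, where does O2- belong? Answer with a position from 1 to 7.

5

Tabulating Z and e⁻: Al3+ has 10 e⁻ (Z=13), Mg2+ has 10 e⁻ (Z=12), Na+ has 10 e⁻ (Z=11), F- has 10 e⁻ (Z=9), O2- has 10 e⁻ (Z=8), S2- has 18 e⁻ (Z=16), Se2- has 36 e⁻ (Z=34). Al3+ < Mg2+ (both 10 e⁻, Z=13>12); Mg2+ < Na+ (both 10 e⁻, Z=12>11); Na+ < F- (isoelectronic, higher Z=11 is smaller); F- < O2- (both 10 e⁻, Z=9>8); O2- < S2- (same group, 1 shell fewer); S2- < Se2- (same group, period 3 vs 4).
Merged order: Al3+ < Mg2+ < Na+ < F- < O2- < S2- < Se2- — O2- is number 5.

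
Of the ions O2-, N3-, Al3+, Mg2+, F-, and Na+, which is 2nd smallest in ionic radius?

Mg2+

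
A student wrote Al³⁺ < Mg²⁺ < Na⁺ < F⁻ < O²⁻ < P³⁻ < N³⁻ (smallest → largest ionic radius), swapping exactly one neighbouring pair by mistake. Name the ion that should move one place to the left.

N³⁻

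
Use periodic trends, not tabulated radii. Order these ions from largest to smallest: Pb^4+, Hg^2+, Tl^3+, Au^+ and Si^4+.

Au^+ > Hg^2+ > Tl^3+ > Pb^4+ > Si^4+

Si^4+ (Z=14, 10 e⁻), Pb^4+ (Z=82, 78 e⁻), Tl^3+ (Z=81, 78 e⁻), Hg^2+ (Z=80, 78 e⁻), Au^+ (Z=79, 78 e⁻). Si^4+ < Pb^4+ (same group, period 3 vs 6); Pb^4+ < Tl^3+ (isoelectronic, higher Z=82 is smaller); Tl^3+ < Hg^2+ (isoelectronic, higher Z=81 is smaller); Hg^2+ < Au^+ (both 78 e⁻, Z=80>79).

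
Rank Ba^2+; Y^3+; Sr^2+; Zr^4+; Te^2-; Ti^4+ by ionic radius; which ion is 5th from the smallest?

Work out protons and electrons: Ti^4+: 18 e⁻, Z=22, Zr^4+: 36 e⁻, Z=40, Y^3+: 36 e⁻, Z=39, Sr^2+: 36 e⁻, Z=38, Ba^2+: 54 e⁻, Z=56, Te^2-: 54 e⁻, Z=52. Ti^4+ < Zr^4+ (same group, period 4 vs 5); Zr^4+ < Y^3+ (both 36 e⁻, Z=40>39); Y^3+ < Sr^2+ (isoelectronic, higher Z=39 is smaller); Sr^2+ < Ba^2+ (same group, period 5 vs 6); Ba^2+ < Te^2- (both 54 e⁻, Z=56>52).
That gives Ti^4+ < Zr^4+ < Y^3+ < Sr^2+ < Ba^2+ < Te^2-. From the smallest end, number 5 is Ba^2+.

Ba^2+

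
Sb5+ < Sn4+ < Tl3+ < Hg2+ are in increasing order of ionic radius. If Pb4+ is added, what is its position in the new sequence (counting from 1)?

3

Sb5+: 46 e⁻, Z=51, Sn4+: 46 e⁻, Z=50, Pb4+: 78 e⁻, Z=82, Tl3+: 78 e⁻, Z=81, Hg2+: 78 e⁻, Z=80. Sb5+ < Sn4+ (both 46 e⁻, Z=51>50); Sn4+ < Pb4+ (same group, period 5 vs 6); Pb4+ < Tl3+ (isoelectronic, higher Z=82 is smaller); Tl3+ < Hg2+ (isoelectronic, higher Z=81 is smaller).
With Pb4+ included the full order is Sb5+ < Sn4+ < Pb4+ < Tl3+ < Hg2+, so it takes position 3.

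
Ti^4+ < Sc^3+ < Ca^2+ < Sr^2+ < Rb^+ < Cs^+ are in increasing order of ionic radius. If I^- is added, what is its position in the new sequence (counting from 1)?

7

Work out protons and electrons: Ti^4+ (Z=22, 18 e⁻), Sc^3+ (Z=21, 18 e⁻), Ca^2+ (Z=20, 18 e⁻), Sr^2+ (Z=38, 36 e⁻), Rb^+ (Z=37, 36 e⁻), Cs^+ (Z=55, 54 e⁻), I^- (Z=53, 54 e⁻). Ti^4+ < Sc^3+ (isoelectronic, higher Z=22 is smaller); Sc^3+ < Ca^2+ (isoelectronic, higher Z=21 is smaller); Ca^2+ < Sr^2+ (same group, period 4 vs 5); Sr^2+ < Rb^+ (both 36 e⁻, Z=38>37); Rb^+ < Cs^+ (same group, period 5 vs 6); Cs^+ < I^- (both 54 e⁻, Z=55>53).
With I^- included the full order is Ti^4+ < Sc^3+ < Ca^2+ < Sr^2+ < Rb^+ < Cs^+ < I^-, so it takes position 7.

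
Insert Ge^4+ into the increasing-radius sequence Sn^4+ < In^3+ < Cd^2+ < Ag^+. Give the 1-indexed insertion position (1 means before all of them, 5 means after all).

Ge^4+ (Z=32, 28 e⁻), Sn^4+ (Z=50, 46 e⁻), In^3+ (Z=49, 46 e⁻), Cd^2+ (Z=48, 46 e⁻), Ag^+ (Z=47, 46 e⁻). Ge^4+ < Sn^4+ (same group, period 4 vs 5); Sn^4+ < In^3+ (both 46 e⁻, Z=50>49); In^3+ < Cd^2+ (both 46 e⁻, Z=49>48); Cd^2+ < Ag^+ (isoelectronic, higher Z=48 is smaller).
The complete sequence is Ge^4+ < Sn^4+ < In^3+ < Cd^2+ < Ag^+. Ge^4+ sits at position 1.

1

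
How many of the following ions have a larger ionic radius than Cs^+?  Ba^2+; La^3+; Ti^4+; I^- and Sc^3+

Ti^4+ has 18 e⁻ (Z=22), Sc^3+ has 18 e⁻ (Z=21), La^3+ has 54 e⁻ (Z=57), Ba^2+ has 54 e⁻ (Z=56), Cs^+ has 54 e⁻ (Z=55), I^- has 54 e⁻ (Z=53). Ti^4+ < Sc^3+ (both 18 e⁻, Z=22>21); Sc^3+ < La^3+ (same group, period 4 vs 6); La^3+ < Ba^2+ (isoelectronic, higher Z=57 is smaller); Ba^2+ < Cs^+ (both 54 e⁻, Z=56>55); Cs^+ < I^- (isoelectronic, higher Z=55 is smaller).
Relative to Cs^+, the ions that are larger are I^-. That's 1.

1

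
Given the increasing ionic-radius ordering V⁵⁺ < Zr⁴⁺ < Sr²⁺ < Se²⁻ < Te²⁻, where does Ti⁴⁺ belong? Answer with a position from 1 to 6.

2

V⁵⁺ has 18 e⁻ (Z=23), Ti⁴⁺ has 18 e⁻ (Z=22), Zr⁴⁺ has 36 e⁻ (Z=40), Sr²⁺ has 36 e⁻ (Z=38), Se²⁻ has 36 e⁻ (Z=34), Te²⁻ has 54 e⁻ (Z=52). V⁵⁺ < Ti⁴⁺ (both 18 e⁻, Z=23>22); Ti⁴⁺ < Zr⁴⁺ (same group, 1 shell fewer); Zr⁴⁺ < Sr²⁺ (both 36 e⁻, Z=40>38); Sr²⁺ < Se²⁻ (both 36 e⁻, Z=38>34); Se²⁻ < Te²⁻ (same group, 1 shell fewer).
The complete sequence is V⁵⁺ < Ti⁴⁺ < Zr⁴⁺ < Sr²⁺ < Se²⁻ < Te²⁻. Ti⁴⁺ sits at position 2.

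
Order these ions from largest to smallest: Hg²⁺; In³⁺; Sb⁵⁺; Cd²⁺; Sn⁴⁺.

Sb⁵⁺ has 46 e⁻ (Z=51), Sn⁴⁺ has 46 e⁻ (Z=50), In³⁺ has 46 e⁻ (Z=49), Cd²⁺ has 46 e⁻ (Z=48), Hg²⁺ has 78 e⁻ (Z=80). Sb⁵⁺ < Sn⁴⁺ (both 46 e⁻, Z=51>50); Sn⁴⁺ < In³⁺ (both 46 e⁻, Z=50>49); In³⁺ < Cd²⁺ (both 46 e⁻, Z=49>48); Cd²⁺ < Hg²⁺ (same group, 1 shell fewer).

Hg²⁺ > Cd²⁺ > In³⁺ > Sn⁴⁺ > Sb⁵⁺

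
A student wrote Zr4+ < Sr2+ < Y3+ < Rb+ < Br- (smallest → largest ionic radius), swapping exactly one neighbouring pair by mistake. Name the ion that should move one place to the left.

Y3+

The pair Sr2+, Y3+ is the wrong way round — Y3+ and Sr2+ share 36 electrons; the higher nuclear charge on Y (Z=39) contracts it more, so Y3+ < Sr2+. All other adjacent pairs agree with periodic trends, so Y3+ is the misplaced ion.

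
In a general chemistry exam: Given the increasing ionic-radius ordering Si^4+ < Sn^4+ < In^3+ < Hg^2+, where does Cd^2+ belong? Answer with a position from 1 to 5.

4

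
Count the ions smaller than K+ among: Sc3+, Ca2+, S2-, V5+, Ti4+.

4

These species are isoelectronic with 18 electrons. The only difference is the number of protons: V5+ (Z=23), Ti4+ (Z=22), Sc3+ (Z=21), Ca2+ (Z=20), K+ (Z=19), S2- (Z=16). The strongest nuclear pull (V5+) gives the smallest ion.
Overall: V5+ < Ti4+ < Sc3+ < Ca2+ < K+ < S2-. K+ has 4 below it and 1 above. That's 4.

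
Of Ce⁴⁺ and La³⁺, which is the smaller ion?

Each ion has 54 electrons. The ranking follows nuclear charge in reverse — greater Z gives a smaller radius. Ce⁴⁺ (Z=58), La³⁺ (Z=57).

Ce⁴⁺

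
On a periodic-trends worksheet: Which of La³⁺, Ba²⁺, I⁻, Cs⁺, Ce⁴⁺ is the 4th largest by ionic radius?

La³⁺

Isoelectronic series (54 e⁻ each). Size is set by nuclear charge: more protons means a smaller ion. Ce⁴⁺ (Z=58), La³⁺ (Z=57), Ba²⁺ (Z=56), Cs⁺ (Z=55), I⁻ (Z=53).
That gives Ce⁴⁺ < La³⁺ < Ba²⁺ < Cs⁺ < I⁻. From the largest end, number 4 is La³⁺.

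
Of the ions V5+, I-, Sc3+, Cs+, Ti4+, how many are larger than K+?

Work out protons and electrons: V5+ has 18 e⁻ (Z=23), Ti4+ has 18 e⁻ (Z=22), Sc3+ has 18 e⁻ (Z=21), K+ has 18 e⁻ (Z=19), Cs+ has 54 e⁻ (Z=55), I- has 54 e⁻ (Z=53). V5+ < Ti4+ (both 18 e⁻, Z=23>22); Ti4+ < Sc3+ (both 18 e⁻, Z=22>21); Sc3+ < K+ (both 18 e⁻, Z=21>19); K+ < Cs+ (same group, 2 shells fewer); Cs+ < I- (isoelectronic, higher Z=55 is smaller).
Overall: V5+ < Ti4+ < Sc3+ < K+ < Cs+ < I-. K+ has 3 below it and 2 above. Count: 2.

2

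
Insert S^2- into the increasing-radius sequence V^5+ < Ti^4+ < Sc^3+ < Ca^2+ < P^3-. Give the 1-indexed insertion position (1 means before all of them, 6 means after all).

These species are isoelectronic with 18 electrons. The only difference is the number of protons: V^5+ (Z=23), Ti^4+ (Z=22), Sc^3+ (Z=21), Ca^2+ (Z=20), S^2- (Z=16), P^3- (Z=15). The strongest nuclear pull (V^5+) gives the smallest ion.
The complete sequence is V^5+ < Ti^4+ < Sc^3+ < Ca^2+ < S^2- < P^3-. S^2- sits at position 5.

5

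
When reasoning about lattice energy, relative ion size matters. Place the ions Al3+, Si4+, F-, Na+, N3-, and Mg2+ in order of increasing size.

Si4+ < Al3+ < Mg2+ < Na+ < F- < N3-

Each ion has 10 electrons. The ranking follows nuclear charge in reverse — greater Z gives a smaller radius. Si4+ (Z=14), Al3+ (Z=13), Mg2+ (Z=12), Na+ (Z=11), F- (Z=9), N3- (Z=7).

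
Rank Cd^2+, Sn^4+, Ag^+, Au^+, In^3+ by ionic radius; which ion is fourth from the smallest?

Ag^+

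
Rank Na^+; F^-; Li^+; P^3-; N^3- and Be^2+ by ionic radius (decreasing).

First list Z and electron count for each: Be^2+ has 2 e⁻ (Z=4), Li^+ has 2 e⁻ (Z=3), Na^+ has 10 e⁻ (Z=11), F^- has 10 e⁻ (Z=9), N^3- has 10 e⁻ (Z=7), P^3- has 18 e⁻ (Z=15). Be^2+ < Li^+ (both 2 e⁻, Z=4>3); Li^+ < Na^+ (same group, 1 shell fewer); Na^+ < F^- (both 10 e⁻, Z=11>9); F^- < N^3- (both 10 e⁻, Z=9>7); N^3- < P^3- (same group, period 2 vs 3).

P^3- > N^3- > F^- > Na^+ > Li^+ > Be^2+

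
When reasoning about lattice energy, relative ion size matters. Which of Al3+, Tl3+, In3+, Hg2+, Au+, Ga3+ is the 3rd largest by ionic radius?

Tl3+

Work out protons and electrons: Al3+ (Z=13, 10 e⁻), Ga3+ (Z=31, 28 e⁻), In3+ (Z=49, 46 e⁻), Tl3+ (Z=81, 78 e⁻), Hg2+ (Z=80, 78 e⁻), Au+ (Z=79, 78 e⁻). Al3+ < Ga3+ (same group, 1 shell fewer); Ga3+ < In3+ (same group, 1 shell fewer); In3+ < Tl3+ (same group, period 5 vs 6); Tl3+ < Hg2+ (both 78 e⁻, Z=81>80); Hg2+ < Au+ (both 78 e⁻, Z=80>79).
So the order is Al3+ < Ga3+ < In3+ < Tl3+ < Hg2+ < Au+; the 3rd-largest ion is Tl3+.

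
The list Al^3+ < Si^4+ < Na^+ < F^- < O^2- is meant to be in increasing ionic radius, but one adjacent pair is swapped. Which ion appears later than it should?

Compare adjacent ions: Si^4+ and Al^3+ share 10 electrons; the higher nuclear charge on Si (Z=14) contracts it more, so Si^4+ < Al^3+ — yet in this increasing list Al^3+ sits before Si^4+. Nothing else is reversed, so Si^4+ should move one place to the left.

Si^4+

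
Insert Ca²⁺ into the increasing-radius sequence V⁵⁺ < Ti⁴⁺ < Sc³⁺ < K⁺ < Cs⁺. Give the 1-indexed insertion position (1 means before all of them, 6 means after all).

Work out protons and electrons: V⁵⁺ (Z=23, 18 e⁻), Ti⁴⁺ (Z=22, 18 e⁻), Sc³⁺ (Z=21, 18 e⁻), Ca²⁺ (Z=20, 18 e⁻), K⁺ (Z=19, 18 e⁻), Cs⁺ (Z=55, 54 e⁻). V⁵⁺ < Ti⁴⁺ (isoelectronic, higher Z=23 is smaller); Ti⁴⁺ < Sc³⁺ (both 18 e⁻, Z=22>21); Sc³⁺ < Ca²⁺ (both 18 e⁻, Z=21>20); Ca²⁺ < K⁺ (both 18 e⁻, Z=20>19); K⁺ < Cs⁺ (same group, 2 shells fewer).
Putting Ca²⁺ in gives V⁵⁺ < Ti⁴⁺ < Sc³⁺ < Ca²⁺ < K⁺ < Cs⁺; it lands at slot 4.

4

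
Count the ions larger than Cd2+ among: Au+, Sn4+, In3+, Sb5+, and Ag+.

2

First list Z and electron count for each: Sb5+: 46 e⁻, Z=51, Sn4+: 46 e⁻, Z=50, In3+: 46 e⁻, Z=49, Cd2+: 46 e⁻, Z=48, Ag+: 46 e⁻, Z=47, Au+: 78 e⁻, Z=79. Sb5+ < Sn4+ (both 46 e⁻, Z=51>50); Sn4+ < In3+ (both 46 e⁻, Z=50>49); In3+ < Cd2+ (isoelectronic, higher Z=49 is smaller); Cd2+ < Ag+ (isoelectronic, higher Z=48 is smaller); Ag+ < Au+ (same group, 1 shell fewer).
Relative to Cd2+, the ions that are larger are Ag+, Au+. Count: 2.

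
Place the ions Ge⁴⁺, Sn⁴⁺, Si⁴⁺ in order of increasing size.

Si⁴⁺ < Ge⁴⁺ < Sn⁴⁺

Same group, same charge. Going down the group adds an extra shell of electrons, so the ion gets larger: Si⁴⁺ is highest in the group and smallest.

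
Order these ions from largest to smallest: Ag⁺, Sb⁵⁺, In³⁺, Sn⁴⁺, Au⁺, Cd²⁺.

Sb⁵⁺ (Z=51, 46 e⁻), Sn⁴⁺ (Z=50, 46 e⁻), In³⁺ (Z=49, 46 e⁻), Cd²⁺ (Z=48, 46 e⁻), Ag⁺ (Z=47, 46 e⁻), Au⁺ (Z=79, 78 e⁻). Sb⁵⁺ < Sn⁴⁺ (both 46 e⁻, Z=51>50); Sn⁴⁺ < In³⁺ (isoelectronic, higher Z=50 is smaller); In³⁺ < Cd²⁺ (both 46 e⁻, Z=49>48); Cd²⁺ < Ag⁺ (isoelectronic, higher Z=48 is smaller); Ag⁺ < Au⁺ (same group, period 5 vs 6).

Au⁺ > Ag⁺ > Cd²⁺ > In³⁺ > Sn⁴⁺ > Sb⁵⁺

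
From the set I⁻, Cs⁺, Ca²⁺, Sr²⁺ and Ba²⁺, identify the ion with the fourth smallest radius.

Cs⁺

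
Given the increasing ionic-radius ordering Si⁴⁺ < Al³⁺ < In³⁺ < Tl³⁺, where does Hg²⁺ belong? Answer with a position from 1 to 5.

5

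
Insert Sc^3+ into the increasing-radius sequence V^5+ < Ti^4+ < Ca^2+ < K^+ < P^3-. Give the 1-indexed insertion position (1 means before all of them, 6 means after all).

3

All of these have 18 electrons (isoelectronic). With the same electron cloud, the ion with the most protons pulls it in tightest. Nuclear charges: V^5+ (Z=23), Ti^4+ (Z=22), Sc^3+ (Z=21), Ca^2+ (Z=20), K^+ (Z=19), P^3- (Z=15). Highest Z is smallest.
The complete sequence is V^5+ < Ti^4+ < Sc^3+ < Ca^2+ < K^+ < P^3-. Sc^3+ sits at position 3.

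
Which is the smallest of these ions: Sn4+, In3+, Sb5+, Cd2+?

Sb5+

All of these have 46 electrons (isoelectronic). With the same electron cloud, the ion with the most protons pulls it in tightest. Nuclear charges: Sb5+ (Z=51), Sn4+ (Z=50), In3+ (Z=49), Cd2+ (Z=48). Highest Z is smallest.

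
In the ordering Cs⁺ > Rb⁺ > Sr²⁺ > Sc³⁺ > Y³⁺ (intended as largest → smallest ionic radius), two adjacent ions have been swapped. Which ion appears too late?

The pair Sc³⁺, Y³⁺ is the wrong way round — both in group 3 with the same charge; Sc³⁺ (period 4) has the smaller radius. All other adjacent pairs agree with periodic trends, so Y³⁺ is the misplaced ion.

Y³⁺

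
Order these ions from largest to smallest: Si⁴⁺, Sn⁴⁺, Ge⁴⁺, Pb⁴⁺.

All are in the same group with charge +4. Radius grows down the group as n (the outermost shell) increases.

Pb⁴⁺ > Sn⁴⁺ > Ge⁴⁺ > Si⁴⁺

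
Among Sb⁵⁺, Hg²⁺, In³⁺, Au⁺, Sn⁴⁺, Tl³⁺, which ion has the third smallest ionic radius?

In³⁺

First list Z and electron count for each: Sb⁵⁺ has 46 e⁻ (Z=51), Sn⁴⁺ has 46 e⁻ (Z=50), In³⁺ has 46 e⁻ (Z=49), Tl³⁺ has 78 e⁻ (Z=81), Hg²⁺ has 78 e⁻ (Z=80), Au⁺ has 78 e⁻ (Z=79). Sb⁵⁺ < Sn⁴⁺ (isoelectronic, higher Z=51 is smaller); Sn⁴⁺ < In³⁺ (isoelectronic, higher Z=50 is smaller); In³⁺ < Tl³⁺ (same group, 1 shell fewer); Tl³⁺ < Hg²⁺ (both 78 e⁻, Z=81>80); Hg²⁺ < Au⁺ (isoelectronic, higher Z=80 is smaller).
That gives Sb⁵⁺ < Sn⁴⁺ < In³⁺ < Tl³⁺ < Hg²⁺ < Au⁺. From the smallest end, number 3 is In³⁺.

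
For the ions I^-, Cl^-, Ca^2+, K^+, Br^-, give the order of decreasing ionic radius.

I^- > Br^- > Cl^- > K^+ > Ca^2+

Tabulating Z and e⁻: Ca^2+ (Z=20, 18 e⁻), K^+ (Z=19, 18 e⁻), Cl^- (Z=17, 18 e⁻), Br^- (Z=35, 36 e⁻), I^- (Z=53, 54 e⁻). Ca^2+ < K^+ (both 18 e⁻, Z=20>19); K^+ < Cl^- (both 18 e⁻, Z=19>17); Cl^- < Br^- (same group, 1 shell fewer); Br^- < I^- (same group, period 4 vs 5).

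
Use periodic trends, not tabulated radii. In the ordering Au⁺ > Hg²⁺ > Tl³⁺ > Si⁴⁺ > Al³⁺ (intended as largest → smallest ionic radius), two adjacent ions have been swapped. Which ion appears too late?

Al³⁺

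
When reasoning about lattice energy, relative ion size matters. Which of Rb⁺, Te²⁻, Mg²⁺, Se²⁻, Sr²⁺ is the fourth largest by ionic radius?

Tabulating Z and e⁻: Mg²⁺ has 10 e⁻ (Z=12), Sr²⁺ has 36 e⁻ (Z=38), Rb⁺ has 36 e⁻ (Z=37), Se²⁻ has 36 e⁻ (Z=34), Te²⁻ has 54 e⁻ (Z=52). Mg²⁺ < Sr²⁺ (same group, 2 shells fewer); Sr²⁺ < Rb⁺ (isoelectronic, higher Z=38 is smaller); Rb⁺ < Se²⁻ (isoelectronic, higher Z=37 is smaller); Se²⁻ < Te²⁻ (same group, period 4 vs 5).
Ordering: Mg²⁺ < Sr²⁺ < Rb⁺ < Se²⁻ < Te²⁻. The fourth largest is Sr²⁺.

Sr²⁺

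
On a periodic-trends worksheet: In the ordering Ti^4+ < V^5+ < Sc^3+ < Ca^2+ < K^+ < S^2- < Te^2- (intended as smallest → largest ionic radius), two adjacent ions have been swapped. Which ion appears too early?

Ti^4+

Check each adjacent pair. Ti^4+ and V^5+ are reversed: they are isoelectronic (18 e⁻) and V has more protons than Ti (23 vs 22), making V^5+ smaller. No other neighbouring pair contradicts the periodic trends, so Ti^4+ is the ion listed too early.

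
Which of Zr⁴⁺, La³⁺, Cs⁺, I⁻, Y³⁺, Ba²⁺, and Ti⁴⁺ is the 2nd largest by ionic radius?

First list Z and electron count for each: Ti⁴⁺ (Z=22, 18 e⁻), Zr⁴⁺ (Z=40, 36 e⁻), Y³⁺ (Z=39, 36 e⁻), La³⁺ (Z=57, 54 e⁻), Ba²⁺ (Z=56, 54 e⁻), Cs⁺ (Z=55, 54 e⁻), I⁻ (Z=53, 54 e⁻). Ti⁴⁺ < Zr⁴⁺ (same group, period 4 vs 5); Zr⁴⁺ < Y³⁺ (isoelectronic, higher Z=40 is smaller); Y³⁺ < La³⁺ (same group, period 5 vs 6); La³⁺ < Ba²⁺ (isoelectronic, higher Z=57 is smaller); Ba²⁺ < Cs⁺ (isoelectronic, higher Z=56 is smaller); Cs⁺ < I⁻ (both 54 e⁻, Z=55>53).
Full ascending order: Ti⁴⁺ < Zr⁴⁺ < Y³⁺ < La³⁺ < Ba²⁺ < Cs⁺ < I⁻. Counting from the largest, position 2 is Cs⁺.

Cs⁺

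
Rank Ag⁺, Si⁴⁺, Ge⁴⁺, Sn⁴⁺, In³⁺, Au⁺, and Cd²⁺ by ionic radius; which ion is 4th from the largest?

Si⁴⁺ (Z=14, 10 e⁻), Ge⁴⁺ (Z=32, 28 e⁻), Sn⁴⁺ (Z=50, 46 e⁻), In³⁺ (Z=49, 46 e⁻), Cd²⁺ (Z=48, 46 e⁻), Ag⁺ (Z=47, 46 e⁻), Au⁺ (Z=79, 78 e⁻). Si⁴⁺ < Ge⁴⁺ (same group, 1 shell fewer); Ge⁴⁺ < Sn⁴⁺ (same group, 1 shell fewer); Sn⁴⁺ < In³⁺ (isoelectronic, higher Z=50 is smaller); In³⁺ < Cd²⁺ (isoelectronic, higher Z=49 is smaller); Cd²⁺ < Ag⁺ (both 46 e⁻, Z=48>47); Ag⁺ < Au⁺ (same group, period 5 vs 6).
Full ascending order: Si⁴⁺ < Ge⁴⁺ < Sn⁴⁺ < In³⁺ < Cd²⁺ < Ag⁺ < Au⁺. Counting from the largest, position 4 is In³⁺.

In³⁺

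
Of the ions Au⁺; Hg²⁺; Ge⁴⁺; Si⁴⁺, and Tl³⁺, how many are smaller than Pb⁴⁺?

2

First list Z and electron count for each: Si⁴⁺: 10 e⁻, Z=14, Ge⁴⁺: 28 e⁻, Z=32, Pb⁴⁺: 78 e⁻, Z=82, Tl³⁺: 78 e⁻, Z=81, Hg²⁺: 78 e⁻, Z=80, Au⁺: 78 e⁻, Z=79. Si⁴⁺ < Ge⁴⁺ (same group, 1 shell fewer); Ge⁴⁺ < Pb⁴⁺ (same group, 2 shells fewer); Pb⁴⁺ < Tl³⁺ (both 78 e⁻, Z=82>81); Tl³⁺ < Hg²⁺ (isoelectronic, higher Z=81 is smaller); Hg²⁺ < Au⁺ (isoelectronic, higher Z=80 is smaller).
Ordering all of them (including Pb⁴⁺) by radius gives Si⁴⁺ < Ge⁴⁺ < Pb⁴⁺ < Tl³⁺ < Hg²⁺ < Au⁺. Count: 2.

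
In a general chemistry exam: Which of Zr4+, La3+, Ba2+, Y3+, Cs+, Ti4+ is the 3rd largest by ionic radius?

Electron counts and nuclear charges: Ti4+ has 18 e⁻ (Z=22), Zr4+ has 36 e⁻ (Z=40), Y3+ has 36 e⁻ (Z=39), La3+ has 54 e⁻ (Z=57), Ba2+ has 54 e⁻ (Z=56), Cs+ has 54 e⁻ (Z=55). Ti4+ < Zr4+ (same group, 1 shell fewer); Zr4+ < Y3+ (both 36 e⁻, Z=40>39); Y3+ < La3+ (same group, 1 shell fewer); La3+ < Ba2+ (both 54 e⁻, Z=57>56); Ba2+ < Cs+ (both 54 e⁻, Z=56>55).
Ordering: Ti4+ < Zr4+ < Y3+ < La3+ < Ba2+ < Cs+. The 3rd largest is La3+.

La3+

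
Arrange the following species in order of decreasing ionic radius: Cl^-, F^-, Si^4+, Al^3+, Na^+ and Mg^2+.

First list Z and electron count for each: Si^4+ has 10 e⁻ (Z=14), Al^3+ has 10 e⁻ (Z=13), Mg^2+ has 10 e⁻ (Z=12), Na^+ has 10 e⁻ (Z=11), F^- has 10 e⁻ (Z=9), Cl^- has 18 e⁻ (Z=17). Si^4+ < Al^3+ (isoelectronic, higher Z=14 is smaller); Al^3+ < Mg^2+ (both 10 e⁻, Z=13>12); Mg^2+ < Na^+ (both 10 e⁻, Z=12>11); Na^+ < F^- (both 10 e⁻, Z=11>9); F^- < Cl^- (same group, period 2 vs 3).

Cl^- > F^- > Na^+ > Mg^2+ > Al^3+ > Si^4+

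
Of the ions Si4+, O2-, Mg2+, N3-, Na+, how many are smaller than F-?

Each ion has 10 electrons. The ranking follows nuclear charge in reverse — greater Z gives a smaller radius. Si4+ (Z=14), Mg2+ (Z=12), Na+ (Z=11), F- (Z=9), O2- (Z=8), N3- (Z=7).
Relative to F-, the ions that are smaller are Si4+, Mg2+, Na+. So 3 are smaller.

3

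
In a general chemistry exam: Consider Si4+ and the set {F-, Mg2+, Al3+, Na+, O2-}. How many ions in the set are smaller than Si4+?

0

These species are isoelectronic with 10 electrons. The only difference is the number of protons: Si4+ (Z=14), Al3+ (Z=13), Mg2+ (Z=12), Na+ (Z=11), F- (Z=9), O2- (Z=8). The strongest nuclear pull (Si4+) gives the smallest ion.
Overall: Si4+ < Al3+ < Mg2+ < Na+ < F- < O2-. Si4+ has 0 below it and 5 above. Count: 0.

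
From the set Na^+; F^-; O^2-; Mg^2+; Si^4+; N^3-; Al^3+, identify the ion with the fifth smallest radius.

F^-

These species are isoelectronic with 10 electrons. The only difference is the number of protons: Si^4+ (Z=14), Al^3+ (Z=13), Mg^2+ (Z=12), Na^+ (Z=11), F^- (Z=9), O^2- (Z=8), N^3- (Z=7). The strongest nuclear pull (Si^4+) gives the smallest ion.
Full ascending order: Si^4+ < Al^3+ < Mg^2+ < Na^+ < F^- < O^2- < N^3-. Counting from the smallest, position 5 is F^-.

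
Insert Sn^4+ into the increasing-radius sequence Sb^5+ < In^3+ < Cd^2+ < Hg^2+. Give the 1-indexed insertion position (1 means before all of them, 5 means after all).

Work out protons and electrons: Sb^5+ (Z=51, 46 e⁻), Sn^4+ (Z=50, 46 e⁻), In^3+ (Z=49, 46 e⁻), Cd^2+ (Z=48, 46 e⁻), Hg^2+ (Z=80, 78 e⁻). Sb^5+ < Sn^4+ (both 46 e⁻, Z=51>50); Sn^4+ < In^3+ (isoelectronic, higher Z=50 is smaller); In^3+ < Cd^2+ (isoelectronic, higher Z=49 is smaller); Cd^2+ < Hg^2+ (same group, period 5 vs 6).
Putting Sn^4+ in gives Sb^5+ < Sn^4+ < In^3+ < Cd^2+ < Hg^2+; it lands at slot 2.

2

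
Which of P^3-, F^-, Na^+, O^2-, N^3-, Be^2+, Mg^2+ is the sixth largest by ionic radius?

Mg^2+

Tabulating Z and e⁻: Be^2+ (Z=4, 2 e⁻), Mg^2+ (Z=12, 10 e⁻), Na^+ (Z=11, 10 e⁻), F^- (Z=9, 10 e⁻), O^2- (Z=8, 10 e⁻), N^3- (Z=7, 10 e⁻), P^3- (Z=15, 18 e⁻). Be^2+ < Mg^2+ (same group, 1 shell fewer); Mg^2+ < Na^+ (isoelectronic, higher Z=12 is smaller); Na^+ < F^- (isoelectronic, higher Z=11 is smaller); F^- < O^2- (isoelectronic, higher Z=9 is smaller); O^2- < N^3- (both 10 e⁻, Z=8>7); N^3- < P^3- (same group, period 2 vs 3).
That gives Be^2+ < Mg^2+ < Na^+ < F^- < O^2- < N^3- < P^3-. From the largest end, number 6 is Mg^2+.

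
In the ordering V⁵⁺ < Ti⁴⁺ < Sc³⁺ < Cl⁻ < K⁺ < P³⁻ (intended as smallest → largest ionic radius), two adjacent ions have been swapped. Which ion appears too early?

Cl⁻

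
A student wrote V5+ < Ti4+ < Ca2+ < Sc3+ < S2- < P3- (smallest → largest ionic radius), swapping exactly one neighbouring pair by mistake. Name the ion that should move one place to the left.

Compare adjacent ions: both have 18 electrons but Z(Sc)=21 > Z(Ca)=20, so Sc3+ should be the smaller of the two — yet in this increasing list Ca2+ sits before Sc3+. Nothing else is reversed, so Sc3+ should move one place to the left.

Sc3+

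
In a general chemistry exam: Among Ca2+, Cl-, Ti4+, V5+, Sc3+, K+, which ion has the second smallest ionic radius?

Ti4+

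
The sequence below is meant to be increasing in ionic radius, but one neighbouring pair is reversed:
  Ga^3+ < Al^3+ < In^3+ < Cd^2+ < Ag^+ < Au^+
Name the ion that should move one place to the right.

Scanning neighbour by neighbour, only Ga^3+/Al^3+ violates a trend: Al^3+ and Ga^3+ are in one column with the same charge; the lighter period-3 ion has one fewer shell and is smaller. That makes Ga^3+ the one sitting a position early relative to where it belongs.

Ga^3+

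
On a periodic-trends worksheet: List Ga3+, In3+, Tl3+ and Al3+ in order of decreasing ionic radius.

All are in the same group with charge +3. Radius grows down the group as n (the outermost shell) increases.

Tl3+ > In3+ > Ga3+ > Al3+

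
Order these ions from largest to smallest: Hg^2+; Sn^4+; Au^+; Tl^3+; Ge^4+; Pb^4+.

Ge^4+ has 28 e⁻ (Z=32), Sn^4+ has 46 e⁻ (Z=50), Pb^4+ has 78 e⁻ (Z=82), Tl^3+ has 78 e⁻ (Z=81), Hg^2+ has 78 e⁻ (Z=80), Au^+ has 78 e⁻ (Z=79). Ge^4+ < Sn^4+ (same group, period 4 vs 5); Sn^4+ < Pb^4+ (same group, period 5 vs 6); Pb^4+ < Tl^3+ (isoelectronic, higher Z=82 is smaller); Tl^3+ < Hg^2+ (both 78 e⁻, Z=81>80); Hg^2+ < Au^+ (both 78 e⁻, Z=80>79).

Au^+ > Hg^2+ > Tl^3+ > Pb^4+ > Sn^4+ > Ge^4+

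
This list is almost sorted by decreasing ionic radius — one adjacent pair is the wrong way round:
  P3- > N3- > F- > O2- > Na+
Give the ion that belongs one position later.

F-

Scanning neighbour by neighbour, only F-/O2- violates a trend: both have 10 electrons but Z(F)=9 > Z(O)=8, so F- should be the smaller of the two. That makes F- the one sitting a position early relative to where it belongs.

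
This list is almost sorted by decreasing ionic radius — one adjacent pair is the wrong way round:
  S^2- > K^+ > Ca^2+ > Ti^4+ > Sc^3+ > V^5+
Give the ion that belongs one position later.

Ti^4+

Check each adjacent pair. Ti^4+ and Sc^3+ are reversed: both have 18 electrons but Z(Ti)=22 > Z(Sc)=21, so Ti^4+ should be the smaller of the two. No other neighbouring pair contradicts the periodic trends, so Ti^4+ is the ion listed too early.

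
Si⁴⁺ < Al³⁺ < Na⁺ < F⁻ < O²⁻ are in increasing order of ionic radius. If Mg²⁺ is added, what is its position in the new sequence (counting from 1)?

Each ion has 10 electrons. The ranking follows nuclear charge in reverse — greater Z gives a smaller radius. Si⁴⁺ (Z=14), Al³⁺ (Z=13), Mg²⁺ (Z=12), Na⁺ (Z=11), F⁻ (Z=9), O²⁻ (Z=8).
Putting Mg²⁺ in gives Si⁴⁺ < Al³⁺ < Mg²⁺ < Na⁺ < F⁻ < O²⁻; it lands at slot 3.

3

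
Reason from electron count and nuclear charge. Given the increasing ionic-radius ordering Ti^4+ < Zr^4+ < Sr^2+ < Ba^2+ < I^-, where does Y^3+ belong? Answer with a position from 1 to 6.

Electron counts and nuclear charges: Ti^4+ has 18 e⁻ (Z=22), Zr^4+ has 36 e⁻ (Z=40), Y^3+ has 36 e⁻ (Z=39), Sr^2+ has 36 e⁻ (Z=38), Ba^2+ has 54 e⁻ (Z=56), I^- has 54 e⁻ (Z=53). Ti^4+ < Zr^4+ (same group, period 4 vs 5); Zr^4+ < Y^3+ (isoelectronic, higher Z=40 is smaller); Y^3+ < Sr^2+ (isoelectronic, higher Z=39 is smaller); Sr^2+ < Ba^2+ (same group, period 5 vs 6); Ba^2+ < I^- (both 54 e⁻, Z=56>53).
Putting Y^3+ in gives Ti^4+ < Zr^4+ < Y^3+ < Sr^2+ < Ba^2+ < I^-; it lands at slot 3.

3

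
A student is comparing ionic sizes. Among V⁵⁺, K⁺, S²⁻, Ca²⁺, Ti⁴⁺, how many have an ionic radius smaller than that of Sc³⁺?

2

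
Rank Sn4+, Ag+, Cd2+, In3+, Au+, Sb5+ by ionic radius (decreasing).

Au+ > Ag+ > Cd2+ > In3+ > Sn4+ > Sb5+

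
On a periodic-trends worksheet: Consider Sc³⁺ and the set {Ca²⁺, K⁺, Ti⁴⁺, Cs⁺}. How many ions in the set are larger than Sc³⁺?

3

Tabulating Z and e⁻: Ti⁴⁺: 18 e⁻, Z=22, Sc³⁺: 18 e⁻, Z=21, Ca²⁺: 18 e⁻, Z=20, K⁺: 18 e⁻, Z=19, Cs⁺: 54 e⁻, Z=55. Ti⁴⁺ < Sc³⁺ (both 18 e⁻, Z=22>21); Sc³⁺ < Ca²⁺ (isoelectronic, higher Z=21 is smaller); Ca²⁺ < K⁺ (both 18 e⁻, Z=20>19); K⁺ < Cs⁺ (same group, 2 shells fewer).
Ordering all of them (including Sc³⁺) by radius gives Ti⁴⁺ < Sc³⁺ < Ca²⁺ < K⁺ < Cs⁺. So 3 are larger.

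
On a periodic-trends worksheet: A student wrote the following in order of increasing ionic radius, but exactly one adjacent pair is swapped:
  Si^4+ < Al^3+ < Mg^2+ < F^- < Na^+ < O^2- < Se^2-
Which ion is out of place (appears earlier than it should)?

F^-

Compare adjacent ions: they are isoelectronic (10 e⁻) and Na has more protons than F (11 vs 9), making Na^+ smaller — yet in this increasing list F^- sits before Na^+. Nothing else is reversed, so F^- should move one place to the right.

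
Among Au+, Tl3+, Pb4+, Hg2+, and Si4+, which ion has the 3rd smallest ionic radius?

Tl3+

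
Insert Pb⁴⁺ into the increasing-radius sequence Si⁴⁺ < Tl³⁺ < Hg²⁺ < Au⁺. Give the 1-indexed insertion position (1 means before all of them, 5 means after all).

2

Tabulating Z and e⁻: Si⁴⁺ has 10 e⁻ (Z=14), Pb⁴⁺ has 78 e⁻ (Z=82), Tl³⁺ has 78 e⁻ (Z=81), Hg²⁺ has 78 e⁻ (Z=80), Au⁺ has 78 e⁻ (Z=79). Si⁴⁺ < Pb⁴⁺ (same group, 3 shells fewer); Pb⁴⁺ < Tl³⁺ (both 78 e⁻, Z=82>81); Tl³⁺ < Hg²⁺ (isoelectronic, higher Z=81 is smaller); Hg²⁺ < Au⁺ (isoelectronic, higher Z=80 is smaller).
Putting Pb⁴⁺ in gives Si⁴⁺ < Pb⁴⁺ < Tl³⁺ < Hg²⁺ < Au⁺; it lands at slot 2.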